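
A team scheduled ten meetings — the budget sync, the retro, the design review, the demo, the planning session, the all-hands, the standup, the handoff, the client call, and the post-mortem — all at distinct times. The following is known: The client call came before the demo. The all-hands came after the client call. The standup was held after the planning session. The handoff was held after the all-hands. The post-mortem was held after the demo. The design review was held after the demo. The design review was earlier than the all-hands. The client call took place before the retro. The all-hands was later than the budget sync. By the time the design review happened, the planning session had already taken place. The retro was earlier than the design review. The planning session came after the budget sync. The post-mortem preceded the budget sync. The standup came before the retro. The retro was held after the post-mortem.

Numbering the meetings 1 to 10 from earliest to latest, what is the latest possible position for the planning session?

5

The planning session must come before the all-hands, the design review, the handoff, the retro, and the standup — 5 meetings forced after it.
Everything else can be placed before the planning session in some valid order, so the planning session can sit as late as position 10 − 5 = 5.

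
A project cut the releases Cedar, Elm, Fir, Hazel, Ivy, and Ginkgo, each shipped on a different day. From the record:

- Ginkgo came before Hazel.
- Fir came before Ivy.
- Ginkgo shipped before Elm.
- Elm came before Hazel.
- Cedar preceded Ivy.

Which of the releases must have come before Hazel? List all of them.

Directly stated before Hazel: Elm and Ginkgo.

Elm, Ginkgo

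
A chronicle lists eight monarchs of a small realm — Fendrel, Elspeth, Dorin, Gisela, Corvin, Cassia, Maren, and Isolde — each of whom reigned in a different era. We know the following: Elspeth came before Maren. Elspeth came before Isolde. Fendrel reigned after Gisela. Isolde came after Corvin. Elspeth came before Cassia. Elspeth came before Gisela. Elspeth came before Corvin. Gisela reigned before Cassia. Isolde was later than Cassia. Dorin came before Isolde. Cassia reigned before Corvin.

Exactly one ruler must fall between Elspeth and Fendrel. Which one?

Tracing the constraints gives Elspeth → Gisela → Fendrel, so Gisela sits after Elspeth and before Fendrel.
No other ruler is forced both after Elspeth and before Fendrel.

Gisela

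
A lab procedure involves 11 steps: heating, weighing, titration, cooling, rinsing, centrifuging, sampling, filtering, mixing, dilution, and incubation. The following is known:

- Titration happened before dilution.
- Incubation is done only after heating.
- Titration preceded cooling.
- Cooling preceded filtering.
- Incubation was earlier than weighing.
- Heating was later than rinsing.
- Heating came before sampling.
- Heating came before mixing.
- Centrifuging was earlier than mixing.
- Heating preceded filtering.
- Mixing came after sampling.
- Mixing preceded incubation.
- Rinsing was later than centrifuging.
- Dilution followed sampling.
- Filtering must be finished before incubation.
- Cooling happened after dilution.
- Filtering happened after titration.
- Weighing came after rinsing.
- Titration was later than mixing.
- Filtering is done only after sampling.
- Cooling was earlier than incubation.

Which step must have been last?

weighing

Every other step has a chain of constraints placing it before weighing, so weighing is last.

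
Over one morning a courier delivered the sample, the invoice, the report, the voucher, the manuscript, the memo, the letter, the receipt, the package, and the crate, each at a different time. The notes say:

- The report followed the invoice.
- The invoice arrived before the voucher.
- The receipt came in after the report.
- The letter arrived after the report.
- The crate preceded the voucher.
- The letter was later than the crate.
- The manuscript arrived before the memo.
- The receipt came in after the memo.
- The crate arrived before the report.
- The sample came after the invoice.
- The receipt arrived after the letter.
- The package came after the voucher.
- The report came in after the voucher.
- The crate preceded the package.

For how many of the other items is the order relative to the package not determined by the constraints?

6

Forced before the package: the crate, the invoice, and the voucher.
That leaves the letter, the manuscript, the memo, the receipt, the report, and the sample with no forced order relative to the package — 6.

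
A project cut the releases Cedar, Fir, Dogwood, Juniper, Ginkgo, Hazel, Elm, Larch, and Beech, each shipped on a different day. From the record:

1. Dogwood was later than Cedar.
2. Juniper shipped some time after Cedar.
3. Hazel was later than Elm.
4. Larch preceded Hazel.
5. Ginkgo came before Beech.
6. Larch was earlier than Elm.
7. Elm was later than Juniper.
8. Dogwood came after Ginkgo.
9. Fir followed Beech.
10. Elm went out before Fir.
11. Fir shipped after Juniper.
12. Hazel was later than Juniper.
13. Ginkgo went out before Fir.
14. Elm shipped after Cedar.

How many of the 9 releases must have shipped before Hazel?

Directly stated before Hazel: Elm, Juniper, and Larch.
Cedar reaches Hazel via Cedar → Elm → Hazel.
No chain forces Beech (or any of the others) ahead of Hazel.
That's Cedar, Elm, Juniper, and Larch — 4 in all.

4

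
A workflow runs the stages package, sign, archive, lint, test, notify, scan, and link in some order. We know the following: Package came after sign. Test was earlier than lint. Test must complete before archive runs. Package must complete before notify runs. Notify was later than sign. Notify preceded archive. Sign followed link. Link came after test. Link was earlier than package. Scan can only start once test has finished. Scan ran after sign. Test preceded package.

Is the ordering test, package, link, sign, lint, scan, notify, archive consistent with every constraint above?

The constraints require sign before package, but in the proposed sequence package appears ahead of sign. That one violation is enough.

no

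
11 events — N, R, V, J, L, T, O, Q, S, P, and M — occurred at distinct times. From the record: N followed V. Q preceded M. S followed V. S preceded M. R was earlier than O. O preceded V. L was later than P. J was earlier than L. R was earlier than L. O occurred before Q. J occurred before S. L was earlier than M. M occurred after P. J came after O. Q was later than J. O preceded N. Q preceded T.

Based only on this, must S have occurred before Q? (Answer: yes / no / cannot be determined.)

cannot be determined

No chain of stated constraints runs from S to Q, and none runs from Q to S either.
So the relative order of S and Q is not fixed by the given facts.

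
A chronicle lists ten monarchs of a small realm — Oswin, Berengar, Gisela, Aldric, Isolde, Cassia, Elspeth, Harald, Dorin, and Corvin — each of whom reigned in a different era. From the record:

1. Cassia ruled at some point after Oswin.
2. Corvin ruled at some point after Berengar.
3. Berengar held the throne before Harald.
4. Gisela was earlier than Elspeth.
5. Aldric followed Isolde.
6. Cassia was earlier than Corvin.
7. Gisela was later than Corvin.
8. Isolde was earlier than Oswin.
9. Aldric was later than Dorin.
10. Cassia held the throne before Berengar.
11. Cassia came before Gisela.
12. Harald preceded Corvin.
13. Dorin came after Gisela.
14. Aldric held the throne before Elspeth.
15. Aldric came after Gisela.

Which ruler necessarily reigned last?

Every other ruler has a chain of constraints placing them before Elspeth, so Elspeth is last.

Elspeth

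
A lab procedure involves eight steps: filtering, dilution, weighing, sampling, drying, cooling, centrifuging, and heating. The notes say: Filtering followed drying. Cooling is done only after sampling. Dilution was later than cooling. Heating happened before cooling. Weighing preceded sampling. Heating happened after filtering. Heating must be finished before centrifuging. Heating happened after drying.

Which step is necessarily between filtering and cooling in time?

heating

Tracing the constraints gives filtering → heating → cooling, so heating sits after filtering and before cooling.
No other step is forced both after filtering and before cooling.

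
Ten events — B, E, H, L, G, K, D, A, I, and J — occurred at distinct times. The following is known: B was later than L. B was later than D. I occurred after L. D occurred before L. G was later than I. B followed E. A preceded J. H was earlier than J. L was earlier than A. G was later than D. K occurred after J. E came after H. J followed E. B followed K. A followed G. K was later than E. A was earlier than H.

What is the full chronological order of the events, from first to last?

The constraints fix every adjacent pair, so only one ordering works:
D → L → I → G → A → H → E → J → K → B.

D, L, I, G, A, H, E, J, K, B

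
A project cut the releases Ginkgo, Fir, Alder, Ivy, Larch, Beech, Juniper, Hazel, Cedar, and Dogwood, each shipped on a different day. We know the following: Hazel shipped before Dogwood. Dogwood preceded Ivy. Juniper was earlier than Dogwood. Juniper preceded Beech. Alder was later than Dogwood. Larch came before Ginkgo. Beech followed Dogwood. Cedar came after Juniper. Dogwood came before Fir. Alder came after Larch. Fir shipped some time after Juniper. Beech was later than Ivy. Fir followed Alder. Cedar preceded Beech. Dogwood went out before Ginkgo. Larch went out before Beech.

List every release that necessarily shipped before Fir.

Directly stated before Fir: Alder, Dogwood, and Juniper.
Hazel reaches Fir via Hazel → Dogwood → Fir.
Larch reaches Fir via Larch → Alder → Fir.
No chain forces Ivy (or any of the others) ahead of Fir.

Alder, Dogwood, Hazel, Juniper, Larch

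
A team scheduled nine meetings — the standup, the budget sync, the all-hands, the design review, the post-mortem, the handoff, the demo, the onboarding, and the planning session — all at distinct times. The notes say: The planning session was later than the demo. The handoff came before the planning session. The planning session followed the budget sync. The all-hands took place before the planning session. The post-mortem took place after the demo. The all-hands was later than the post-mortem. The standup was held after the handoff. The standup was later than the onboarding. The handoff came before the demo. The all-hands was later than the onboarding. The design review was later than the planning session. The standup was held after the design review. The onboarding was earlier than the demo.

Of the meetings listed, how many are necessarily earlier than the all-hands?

4

Directly stated before the all-hands: the onboarding and the post-mortem.
The demo reaches the all-hands via the demo → the post-mortem → the all-hands.
The handoff reaches the all-hands via the handoff → the demo → the post-mortem → the all-hands.
That's the demo, the handoff, the onboarding, and the post-mortem — 4 in all.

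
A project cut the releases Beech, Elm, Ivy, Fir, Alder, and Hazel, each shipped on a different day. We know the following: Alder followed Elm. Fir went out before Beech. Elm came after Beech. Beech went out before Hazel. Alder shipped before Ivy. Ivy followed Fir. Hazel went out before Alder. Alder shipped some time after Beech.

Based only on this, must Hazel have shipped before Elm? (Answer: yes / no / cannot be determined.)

No chain of stated constraints runs from Hazel to Elm, and none runs from Elm to Hazel either.
So the relative order of Hazel and Elm is not fixed by the given facts.

cannot be determined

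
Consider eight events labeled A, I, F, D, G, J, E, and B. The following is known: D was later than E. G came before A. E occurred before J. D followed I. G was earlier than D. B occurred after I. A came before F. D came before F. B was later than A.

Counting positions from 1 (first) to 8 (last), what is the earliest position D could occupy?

4

E, G, and I must all come before D — 3 forced predecessors.
Nothing else is forced ahead of D, so its earliest slot is position 3 + 1 = 4.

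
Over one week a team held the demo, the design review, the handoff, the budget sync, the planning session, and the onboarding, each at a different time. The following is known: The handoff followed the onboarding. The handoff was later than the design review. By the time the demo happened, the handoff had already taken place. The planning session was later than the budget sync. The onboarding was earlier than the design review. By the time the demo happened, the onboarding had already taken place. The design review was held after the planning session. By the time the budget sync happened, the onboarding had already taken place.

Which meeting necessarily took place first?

the onboarding

The onboarding has a chain of constraints placing it before every other meeting, so the onboarding must be first.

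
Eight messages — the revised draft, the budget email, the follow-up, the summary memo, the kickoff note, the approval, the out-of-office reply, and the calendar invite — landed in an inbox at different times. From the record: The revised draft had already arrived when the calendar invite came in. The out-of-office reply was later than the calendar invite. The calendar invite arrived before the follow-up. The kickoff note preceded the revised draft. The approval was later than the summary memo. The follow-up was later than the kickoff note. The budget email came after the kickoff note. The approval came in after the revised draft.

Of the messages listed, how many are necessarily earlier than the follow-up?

3

Directly stated before the follow-up: the calendar invite and the kickoff note.
The revised draft reaches the follow-up via the revised draft → the calendar invite → the follow-up.
That's the calendar invite, the kickoff note, and the revised draft — 3 in all.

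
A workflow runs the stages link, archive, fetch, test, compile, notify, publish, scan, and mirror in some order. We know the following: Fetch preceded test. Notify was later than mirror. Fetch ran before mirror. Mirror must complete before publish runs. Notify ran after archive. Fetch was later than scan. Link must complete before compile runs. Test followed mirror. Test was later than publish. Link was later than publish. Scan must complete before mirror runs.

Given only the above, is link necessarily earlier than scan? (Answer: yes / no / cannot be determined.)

no

Tracing the constraints gives scan → mirror → publish → link, so scan must come before link.
That means link cannot be before scan.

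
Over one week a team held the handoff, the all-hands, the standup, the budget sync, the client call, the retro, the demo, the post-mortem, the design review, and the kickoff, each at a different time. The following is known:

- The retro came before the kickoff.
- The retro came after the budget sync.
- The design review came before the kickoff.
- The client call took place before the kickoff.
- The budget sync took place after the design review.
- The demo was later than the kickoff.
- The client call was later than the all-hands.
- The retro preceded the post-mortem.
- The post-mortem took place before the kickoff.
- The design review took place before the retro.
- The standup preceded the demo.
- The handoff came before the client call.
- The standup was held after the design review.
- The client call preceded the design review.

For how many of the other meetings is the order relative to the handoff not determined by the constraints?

1

Forced after the handoff: the budget sync, the client call, the demo, the design review, the kickoff, the post-mortem, the retro, and the standup.
That leaves the all-hands with no forced order relative to the handoff — 1.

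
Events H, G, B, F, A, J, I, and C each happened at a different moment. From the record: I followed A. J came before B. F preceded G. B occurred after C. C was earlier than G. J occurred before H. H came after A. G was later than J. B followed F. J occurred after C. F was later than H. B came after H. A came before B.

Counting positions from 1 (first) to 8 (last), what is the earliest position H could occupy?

A, C, and J must all come before H — 3 forced predecessors.
Nothing else is forced ahead of H, so its earliest slot is position 3 + 1 = 4.

4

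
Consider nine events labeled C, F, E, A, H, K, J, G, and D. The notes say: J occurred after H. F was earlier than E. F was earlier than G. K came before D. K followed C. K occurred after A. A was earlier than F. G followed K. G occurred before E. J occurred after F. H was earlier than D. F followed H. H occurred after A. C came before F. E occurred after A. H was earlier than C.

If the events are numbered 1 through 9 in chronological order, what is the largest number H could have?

H must come before C, D, E, F, G, J, and K — 7 events forced after it.
Everything else can be placed before H in some valid order, so H can sit as late as position 9 − 7 = 2.

2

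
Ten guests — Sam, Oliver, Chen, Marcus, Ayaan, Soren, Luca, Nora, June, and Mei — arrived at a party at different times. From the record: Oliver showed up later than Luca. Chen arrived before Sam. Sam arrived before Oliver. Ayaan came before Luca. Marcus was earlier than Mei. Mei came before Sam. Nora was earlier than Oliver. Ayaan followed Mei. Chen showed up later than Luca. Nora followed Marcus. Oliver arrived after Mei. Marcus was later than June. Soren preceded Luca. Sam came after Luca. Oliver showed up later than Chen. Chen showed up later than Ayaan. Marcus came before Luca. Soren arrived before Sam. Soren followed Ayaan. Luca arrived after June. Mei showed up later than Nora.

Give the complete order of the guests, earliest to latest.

June, Marcus, Nora, Mei, Ayaan, Soren, Luca, Chen, Sam, Oliver

The constraints fix every adjacent pair, so only one ordering works:
June → Marcus → Nora → Mei → Ayaan → Soren → Luca → Chen → Sam → Oliver.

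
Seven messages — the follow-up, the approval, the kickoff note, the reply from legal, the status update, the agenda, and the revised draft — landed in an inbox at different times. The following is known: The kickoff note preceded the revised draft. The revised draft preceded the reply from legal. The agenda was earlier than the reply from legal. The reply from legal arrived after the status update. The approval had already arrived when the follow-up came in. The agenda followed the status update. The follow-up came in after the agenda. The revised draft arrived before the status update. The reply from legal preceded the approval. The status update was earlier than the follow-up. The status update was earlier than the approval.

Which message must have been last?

the follow-up

Every other message has a chain of constraints placing it before the follow-up, so the follow-up is last.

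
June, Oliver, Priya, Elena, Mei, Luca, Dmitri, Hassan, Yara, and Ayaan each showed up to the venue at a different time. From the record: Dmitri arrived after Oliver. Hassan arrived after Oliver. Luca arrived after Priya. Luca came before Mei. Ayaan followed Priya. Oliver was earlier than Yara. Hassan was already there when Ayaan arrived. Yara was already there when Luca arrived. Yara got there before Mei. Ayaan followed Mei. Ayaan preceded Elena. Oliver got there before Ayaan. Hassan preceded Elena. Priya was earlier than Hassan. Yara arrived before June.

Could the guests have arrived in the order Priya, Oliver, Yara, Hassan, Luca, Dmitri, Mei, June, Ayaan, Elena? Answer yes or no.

yes

Check each stated constraint against the proposed order — e.g. Oliver is ahead of Ayaan; Priya is ahead of Ayaan. Every pair is in the required order; nothing is violated.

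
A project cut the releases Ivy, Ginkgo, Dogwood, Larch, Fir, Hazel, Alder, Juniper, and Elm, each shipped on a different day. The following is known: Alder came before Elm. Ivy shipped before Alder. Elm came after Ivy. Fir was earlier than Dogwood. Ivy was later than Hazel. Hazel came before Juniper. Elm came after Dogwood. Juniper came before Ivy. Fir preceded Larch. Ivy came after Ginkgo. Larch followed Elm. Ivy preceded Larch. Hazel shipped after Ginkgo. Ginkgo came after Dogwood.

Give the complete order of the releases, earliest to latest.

The constraints fix every adjacent pair, so only one ordering works:
Fir → Dogwood → Ginkgo → Hazel → Juniper → Ivy → Alder → Elm → Larch.

Fir, Dogwood, Ginkgo, Hazel, Juniper, Ivy, Alder, Elm, Larch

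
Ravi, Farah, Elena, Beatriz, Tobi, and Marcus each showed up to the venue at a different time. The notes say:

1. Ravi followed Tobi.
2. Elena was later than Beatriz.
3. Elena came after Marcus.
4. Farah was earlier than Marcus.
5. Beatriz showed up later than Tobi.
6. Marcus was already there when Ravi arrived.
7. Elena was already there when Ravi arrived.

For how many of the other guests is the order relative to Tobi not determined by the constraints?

Forced after Tobi: Beatriz, Elena, and Ravi.
That leaves Farah and Marcus with no forced order relative to Tobi — 2.

2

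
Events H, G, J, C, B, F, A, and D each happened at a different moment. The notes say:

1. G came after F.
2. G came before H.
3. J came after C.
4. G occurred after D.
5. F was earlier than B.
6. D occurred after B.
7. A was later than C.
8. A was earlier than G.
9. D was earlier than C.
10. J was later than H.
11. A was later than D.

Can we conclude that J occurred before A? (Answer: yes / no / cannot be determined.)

Tracing the constraints gives A → G → H → J, so A must come before J.
That means J cannot be before A.

no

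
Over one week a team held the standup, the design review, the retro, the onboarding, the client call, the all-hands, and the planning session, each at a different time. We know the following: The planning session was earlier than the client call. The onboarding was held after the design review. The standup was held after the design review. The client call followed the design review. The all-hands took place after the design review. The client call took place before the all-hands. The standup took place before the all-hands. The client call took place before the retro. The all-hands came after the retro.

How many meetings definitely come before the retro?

Directly stated before the retro: the client call.
The design review reaches the retro via the design review → the client call → the retro.
The planning session reaches the retro via the planning session → the client call → the retro.
That's the client call, the design review, and the planning session — 3 in all.

3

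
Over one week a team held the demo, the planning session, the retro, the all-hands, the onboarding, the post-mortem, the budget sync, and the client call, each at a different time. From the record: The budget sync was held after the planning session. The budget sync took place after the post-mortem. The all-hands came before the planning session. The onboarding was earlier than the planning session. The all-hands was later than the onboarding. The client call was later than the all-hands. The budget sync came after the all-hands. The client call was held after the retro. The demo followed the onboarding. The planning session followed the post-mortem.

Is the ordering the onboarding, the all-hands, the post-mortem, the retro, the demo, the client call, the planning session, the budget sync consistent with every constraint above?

Check each stated constraint against the proposed order — e.g. the onboarding is ahead of the planning session; the all-hands is ahead of the budget sync. Every pair is in the required order; nothing is violated.

yes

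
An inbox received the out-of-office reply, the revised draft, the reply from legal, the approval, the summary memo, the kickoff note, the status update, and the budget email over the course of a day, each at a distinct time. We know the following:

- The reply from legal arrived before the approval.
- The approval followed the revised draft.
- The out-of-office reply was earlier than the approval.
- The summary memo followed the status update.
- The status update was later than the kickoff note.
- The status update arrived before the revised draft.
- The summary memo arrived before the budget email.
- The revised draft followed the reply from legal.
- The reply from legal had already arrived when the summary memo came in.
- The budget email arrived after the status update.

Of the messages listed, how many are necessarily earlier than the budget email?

Directly stated before the budget email: the status update and the summary memo.
The kickoff note reaches the budget email via the kickoff note → the status update → the budget email.
The reply from legal reaches the budget email via the reply from legal → the summary memo → the budget email.
That's the kickoff note, the reply from legal, the status update, and the summary memo — 4 in all.

4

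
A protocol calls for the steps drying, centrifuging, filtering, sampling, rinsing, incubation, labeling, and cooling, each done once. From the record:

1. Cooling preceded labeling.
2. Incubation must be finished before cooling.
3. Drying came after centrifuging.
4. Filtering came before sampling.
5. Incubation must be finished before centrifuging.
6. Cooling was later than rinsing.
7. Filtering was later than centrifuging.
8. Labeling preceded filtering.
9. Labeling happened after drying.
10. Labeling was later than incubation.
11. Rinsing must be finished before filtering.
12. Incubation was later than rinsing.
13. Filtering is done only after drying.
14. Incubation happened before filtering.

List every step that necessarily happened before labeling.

Directly stated before labeling: cooling, drying, and incubation.
Centrifuging reaches labeling via centrifuging → drying → labeling.
Rinsing reaches labeling via rinsing → cooling → labeling.
No chain forces sampling (or any of the others) ahead of labeling.

centrifuging, cooling, drying, incubation, rinsing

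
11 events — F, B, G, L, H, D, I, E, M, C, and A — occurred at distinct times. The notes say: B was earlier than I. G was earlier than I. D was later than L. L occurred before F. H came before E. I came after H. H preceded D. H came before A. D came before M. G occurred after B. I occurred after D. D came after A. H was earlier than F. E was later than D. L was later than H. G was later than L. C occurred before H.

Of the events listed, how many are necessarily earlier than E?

Directly stated before E: D and H.
A reaches E via A → D → E.
C reaches E via C → H → E.
L reaches E via L → D → E.
That's A, C, D, H, and L — 5 in all.

5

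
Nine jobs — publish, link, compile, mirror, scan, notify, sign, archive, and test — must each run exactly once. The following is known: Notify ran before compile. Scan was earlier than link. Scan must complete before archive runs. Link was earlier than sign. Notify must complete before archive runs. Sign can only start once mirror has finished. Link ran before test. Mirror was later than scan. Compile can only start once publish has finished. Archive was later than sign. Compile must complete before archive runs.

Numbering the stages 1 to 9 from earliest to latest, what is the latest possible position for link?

Link must come before archive, sign, and test — 3 stages forced after it.
Everything else can be placed before link in some valid order, so link can sit as late as position 9 − 3 = 6.

6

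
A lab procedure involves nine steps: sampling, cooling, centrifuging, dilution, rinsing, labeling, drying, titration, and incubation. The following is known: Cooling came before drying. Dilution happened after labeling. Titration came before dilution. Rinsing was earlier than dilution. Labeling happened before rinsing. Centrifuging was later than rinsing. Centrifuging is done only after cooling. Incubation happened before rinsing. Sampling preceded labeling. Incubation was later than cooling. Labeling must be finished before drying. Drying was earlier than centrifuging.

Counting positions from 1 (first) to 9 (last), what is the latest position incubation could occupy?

Incubation must come before centrifuging, dilution, and rinsing — 3 steps forced after it.
Everything else can be placed before incubation in some valid order, so incubation can sit as late as position 9 − 3 = 6.

6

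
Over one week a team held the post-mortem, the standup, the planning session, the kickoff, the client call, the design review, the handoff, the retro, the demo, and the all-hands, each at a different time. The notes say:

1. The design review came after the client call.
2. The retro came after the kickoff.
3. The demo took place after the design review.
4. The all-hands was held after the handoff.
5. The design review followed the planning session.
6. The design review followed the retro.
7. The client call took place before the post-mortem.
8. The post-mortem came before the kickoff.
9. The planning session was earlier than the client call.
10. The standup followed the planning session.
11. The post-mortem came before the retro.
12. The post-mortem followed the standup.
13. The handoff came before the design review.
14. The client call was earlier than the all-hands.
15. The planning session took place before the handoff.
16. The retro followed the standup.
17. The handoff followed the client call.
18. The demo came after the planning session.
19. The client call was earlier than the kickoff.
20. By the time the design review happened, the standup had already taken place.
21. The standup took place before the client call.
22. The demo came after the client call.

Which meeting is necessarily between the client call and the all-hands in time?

the handoff

Tracing the constraints gives the client call → the handoff → the all-hands, so the handoff sits after the client call and before the all-hands.
No other meeting is forced both after the client call and before the all-hands.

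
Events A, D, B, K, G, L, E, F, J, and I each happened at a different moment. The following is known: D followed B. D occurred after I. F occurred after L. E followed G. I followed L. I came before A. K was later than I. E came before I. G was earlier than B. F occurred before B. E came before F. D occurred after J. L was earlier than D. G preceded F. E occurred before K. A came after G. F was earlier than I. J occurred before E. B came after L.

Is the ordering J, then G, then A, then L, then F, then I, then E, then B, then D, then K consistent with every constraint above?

no

The constraints require E before F, but in the proposed sequence F appears ahead of E. That one violation is enough.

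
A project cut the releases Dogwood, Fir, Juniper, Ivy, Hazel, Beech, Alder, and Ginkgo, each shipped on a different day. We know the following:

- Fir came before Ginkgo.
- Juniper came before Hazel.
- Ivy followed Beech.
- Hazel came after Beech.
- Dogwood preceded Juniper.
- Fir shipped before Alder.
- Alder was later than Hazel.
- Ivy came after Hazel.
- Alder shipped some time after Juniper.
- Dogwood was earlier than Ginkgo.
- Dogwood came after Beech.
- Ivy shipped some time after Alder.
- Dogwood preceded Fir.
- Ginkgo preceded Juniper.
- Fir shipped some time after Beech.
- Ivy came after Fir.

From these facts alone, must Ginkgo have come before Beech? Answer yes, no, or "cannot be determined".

no

Tracing the constraints gives Beech → Fir → Ginkgo, so Beech must come before Ginkgo.
That means Ginkgo cannot be before Beech.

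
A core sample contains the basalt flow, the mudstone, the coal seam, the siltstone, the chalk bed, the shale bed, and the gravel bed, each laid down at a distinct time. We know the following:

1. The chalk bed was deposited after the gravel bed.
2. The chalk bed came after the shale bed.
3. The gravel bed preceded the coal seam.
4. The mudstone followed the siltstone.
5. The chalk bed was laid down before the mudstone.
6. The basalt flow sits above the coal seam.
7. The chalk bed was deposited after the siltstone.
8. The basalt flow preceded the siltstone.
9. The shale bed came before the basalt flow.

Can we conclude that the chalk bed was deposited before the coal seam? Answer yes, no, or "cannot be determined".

Tracing the constraints gives the coal seam → the basalt flow → the siltstone → the chalk bed, so the coal seam must come before the chalk bed.
That means the chalk bed cannot be before the coal seam.

no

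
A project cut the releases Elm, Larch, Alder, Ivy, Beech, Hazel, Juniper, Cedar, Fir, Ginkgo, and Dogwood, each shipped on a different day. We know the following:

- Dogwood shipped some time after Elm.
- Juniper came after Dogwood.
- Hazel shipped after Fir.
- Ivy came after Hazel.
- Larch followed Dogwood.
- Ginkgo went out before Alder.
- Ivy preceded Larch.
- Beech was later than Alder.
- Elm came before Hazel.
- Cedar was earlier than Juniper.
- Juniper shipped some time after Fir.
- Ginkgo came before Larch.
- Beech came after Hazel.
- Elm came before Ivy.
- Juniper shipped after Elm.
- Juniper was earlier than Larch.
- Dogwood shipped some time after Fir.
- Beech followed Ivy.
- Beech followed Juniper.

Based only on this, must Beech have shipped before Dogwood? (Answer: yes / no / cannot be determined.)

Tracing the constraints gives Dogwood → Juniper → Beech, so Dogwood must come before Beech.
That means Beech cannot be before Dogwood.

no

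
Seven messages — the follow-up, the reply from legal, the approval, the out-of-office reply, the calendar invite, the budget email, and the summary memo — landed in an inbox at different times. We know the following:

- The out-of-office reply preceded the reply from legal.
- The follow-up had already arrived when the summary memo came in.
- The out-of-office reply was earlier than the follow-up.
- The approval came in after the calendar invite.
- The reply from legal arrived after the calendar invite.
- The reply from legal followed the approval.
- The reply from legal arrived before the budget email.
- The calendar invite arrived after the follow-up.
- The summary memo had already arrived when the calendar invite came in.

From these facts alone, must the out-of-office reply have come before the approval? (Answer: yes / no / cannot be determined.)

Chain the constraints: the out-of-office reply → the follow-up → the calendar invite → the approval. Each link is directly stated, so the out-of-office reply comes before the approval.

yes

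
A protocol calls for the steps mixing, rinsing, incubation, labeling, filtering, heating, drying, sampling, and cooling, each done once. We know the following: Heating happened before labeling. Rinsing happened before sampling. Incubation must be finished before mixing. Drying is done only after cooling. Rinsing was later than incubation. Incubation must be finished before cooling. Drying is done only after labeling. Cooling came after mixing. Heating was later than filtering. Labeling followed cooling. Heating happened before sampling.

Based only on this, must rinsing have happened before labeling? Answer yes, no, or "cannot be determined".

cannot be determined

No chain of stated constraints runs from rinsing to labeling, and none runs from labeling to rinsing either.
So the relative order of rinsing and labeling is not fixed by the given facts.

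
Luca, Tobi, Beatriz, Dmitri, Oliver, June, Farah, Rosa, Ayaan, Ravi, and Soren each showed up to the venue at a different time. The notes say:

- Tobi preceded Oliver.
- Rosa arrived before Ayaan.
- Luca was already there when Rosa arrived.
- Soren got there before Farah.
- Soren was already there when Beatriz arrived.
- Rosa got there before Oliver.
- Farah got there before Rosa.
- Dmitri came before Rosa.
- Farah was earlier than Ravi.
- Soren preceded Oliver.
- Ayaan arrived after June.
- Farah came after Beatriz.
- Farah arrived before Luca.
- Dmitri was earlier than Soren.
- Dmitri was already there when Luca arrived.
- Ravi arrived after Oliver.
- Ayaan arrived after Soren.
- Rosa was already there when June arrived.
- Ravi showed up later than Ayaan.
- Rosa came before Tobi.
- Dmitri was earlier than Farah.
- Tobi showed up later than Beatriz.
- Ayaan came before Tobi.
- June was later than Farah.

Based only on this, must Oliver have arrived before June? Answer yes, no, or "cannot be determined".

Tracing the constraints gives June → Ayaan → Tobi → Oliver, so June must come before Oliver.
That means Oliver cannot be before June.

no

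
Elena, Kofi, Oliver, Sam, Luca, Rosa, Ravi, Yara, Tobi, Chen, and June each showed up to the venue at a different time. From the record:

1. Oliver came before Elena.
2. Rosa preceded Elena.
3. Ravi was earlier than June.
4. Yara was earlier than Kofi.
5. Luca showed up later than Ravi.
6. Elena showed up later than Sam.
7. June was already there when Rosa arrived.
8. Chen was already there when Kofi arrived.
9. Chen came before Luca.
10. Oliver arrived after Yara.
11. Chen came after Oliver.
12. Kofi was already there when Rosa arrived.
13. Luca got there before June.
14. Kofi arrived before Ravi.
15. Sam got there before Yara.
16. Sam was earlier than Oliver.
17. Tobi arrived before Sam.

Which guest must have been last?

Every other guest has a chain of constraints placing them before Elena, so Elena is last.

Elena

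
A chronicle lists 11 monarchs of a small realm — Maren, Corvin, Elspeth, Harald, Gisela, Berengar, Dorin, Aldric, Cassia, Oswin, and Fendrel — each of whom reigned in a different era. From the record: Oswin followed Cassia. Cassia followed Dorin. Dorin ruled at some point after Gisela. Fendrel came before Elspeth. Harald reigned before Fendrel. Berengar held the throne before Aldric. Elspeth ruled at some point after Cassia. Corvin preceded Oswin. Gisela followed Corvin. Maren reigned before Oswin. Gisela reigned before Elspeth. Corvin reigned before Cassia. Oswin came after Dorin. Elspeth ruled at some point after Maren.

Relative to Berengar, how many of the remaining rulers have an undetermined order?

Forced after Berengar: Aldric.
That leaves Cassia, Corvin, Dorin, Elspeth, Fendrel, Gisela, Harald, Maren, and Oswin with no forced order relative to Berengar — 9.

9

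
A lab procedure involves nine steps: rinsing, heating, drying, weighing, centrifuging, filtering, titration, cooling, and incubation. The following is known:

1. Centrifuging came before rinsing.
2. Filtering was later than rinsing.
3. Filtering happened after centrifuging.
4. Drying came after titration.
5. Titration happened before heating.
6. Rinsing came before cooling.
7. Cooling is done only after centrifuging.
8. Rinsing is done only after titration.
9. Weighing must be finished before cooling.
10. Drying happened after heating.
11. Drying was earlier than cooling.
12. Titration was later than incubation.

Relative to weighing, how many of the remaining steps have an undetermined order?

Forced after weighing: cooling.
That leaves centrifuging, drying, filtering, heating, incubation, rinsing, and titration with no forced order relative to weighing — 7.

7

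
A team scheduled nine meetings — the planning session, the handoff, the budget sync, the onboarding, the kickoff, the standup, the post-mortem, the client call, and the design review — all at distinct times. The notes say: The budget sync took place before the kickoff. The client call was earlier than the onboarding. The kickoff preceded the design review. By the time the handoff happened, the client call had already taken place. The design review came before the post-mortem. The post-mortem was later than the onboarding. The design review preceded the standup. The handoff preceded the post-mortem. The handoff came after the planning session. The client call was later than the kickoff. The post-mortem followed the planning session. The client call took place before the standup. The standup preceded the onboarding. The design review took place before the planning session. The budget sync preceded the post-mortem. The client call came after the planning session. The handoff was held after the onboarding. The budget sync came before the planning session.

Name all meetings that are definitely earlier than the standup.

Directly stated before the standup: the client call and the design review.
The budget sync reaches the standup via the budget sync → the planning session → the client call → the standup.
The kickoff reaches the standup via the kickoff → the design review → the standup.
The planning session reaches the standup via the planning session → the client call → the standup.

the budget sync, the client call, the design review, the kickoff, the planning session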